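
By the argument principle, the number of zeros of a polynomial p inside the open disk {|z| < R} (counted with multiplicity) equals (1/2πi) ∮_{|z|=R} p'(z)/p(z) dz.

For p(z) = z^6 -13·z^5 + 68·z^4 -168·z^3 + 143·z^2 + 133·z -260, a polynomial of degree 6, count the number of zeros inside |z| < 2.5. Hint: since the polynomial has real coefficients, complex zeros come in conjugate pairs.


The zeros of p are: (3 + 2i), (3 - 2i), (2 + 1i), (2 - 1i), 4, -1.
Their magnitudes are: 3.606, 3.606, 2.236, 2.236, 4, 1.
Zeros with |z| < R = 2.5: (2 + 1i), (2 - 1i), -1.
Count = 3.
By the argument principle, (1/2πi) ∮_{|z|=R} p'(z)/p(z) dz equals exactly this count.

Number of zeros inside |z| < 2.5: 3.


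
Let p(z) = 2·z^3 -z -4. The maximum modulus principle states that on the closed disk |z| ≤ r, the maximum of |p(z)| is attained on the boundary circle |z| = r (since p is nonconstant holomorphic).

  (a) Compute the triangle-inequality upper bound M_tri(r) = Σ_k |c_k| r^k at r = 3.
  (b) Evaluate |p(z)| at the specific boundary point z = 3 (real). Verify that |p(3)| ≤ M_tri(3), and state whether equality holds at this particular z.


Coefficients: c_0 = -4, c_1 = -1, c_2 = 0, c_3 = 2. Radius r = 3.
Part (a). Triangle bound: M_tri(r) = Σ_k |c_k| r^k
  = |-4|·3^0 + |-1|·3^1 + |0|·3^2 + |2|·3^3
  = 4 + 3 + 0 + 54 = 61.
This bounds M(r) := max_{|z|=r} |p(z)| from above; equality holds iff all terms c_k z^k can be made to align in phase at a single z on |z|=r.
Part (b). At z = 3 (real, on the circle |z| = r):
  p(3) = (-4)·3^0 + (-1)·3^1 + (0)·3^2 + (2)·3^3 = 47.
  |p(3)| = 47.
Check: |p(3)| = 47 ≤ 61 = M_tri(3). ✓ Equality does not hold at z = 3 (the coefficients have mixed signs, so the terms do not all align in phase there).

M_tri(3) = 61; |p(3)| = 47; equality at z=3: no.


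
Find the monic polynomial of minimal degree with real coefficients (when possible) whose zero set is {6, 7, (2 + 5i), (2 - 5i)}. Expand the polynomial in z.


The polynomial is p(z) = ∏_{α ∈ S} (z − α), where S = {6, 7, (2 + 5i), (2 - 5i)}.
Expanding the product yields: p(z) = z^4 -17·z^3 + 123·z^2 -545·z + 1218.
Note conjugate pairs combine to real quadratics: (z − (2+5i))(z − (2−5i)) = z² − 4z + 29.
The resulting polynomial has degree 4 and real coefficients as required.

p(z) = z^4 -17·z^3 + 123·z^2 -545·z + 1218.


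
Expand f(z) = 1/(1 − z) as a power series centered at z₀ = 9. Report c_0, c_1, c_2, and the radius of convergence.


Let w = z − z₀, so z = z₀ + w.
Then 1 − z = 1 − (z₀ + w) = (1 − z₀) − w = -8 − w.
f(z) = 1/(-8 − w) = (1/(-8)) · 1/(1 − w/(-8)) = Σ_{n≥0} w^n / (-8)^(n+1).
So c_n = 1/(-8)^(n+1):
  c_0 = 1/(-8)^1 = -1/8.
  c_1 = 1/(-8)^2 = 1/64.
  c_2 = 1/(-8)^3 = -1/512.
The series is valid for |w/d| < 1, i.e. |z − z₀| < |d|.
Radius of convergence: R = |1 − z₀| = |-8| = 8 (distance from z₀ to the singularity z = 1).

c_0 = -1/8, c_1 = 1/64, c_2 = -1/512; R = 8.


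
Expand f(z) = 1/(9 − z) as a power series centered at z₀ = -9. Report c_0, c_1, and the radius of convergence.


Let w = z − z₀, so z = z₀ + w.
Then 9 − z = 9 − (z₀ + w) = (9 − z₀) − w = 18 − w.
f(z) = 1/(18 − w) = (1/(18)) · 1/(1 − w/(18)) = Σ_{n≥0} w^n / (18)^(n+1).
So c_n = 1/(18)^(n+1):
  c_0 = 1/(18)^1 = 1/18.
  c_1 = 1/(18)^2 = 1/324.
The series is valid for |w/d| < 1, i.e. |z − z₀| < |d|.
Radius of convergence: R = |9 − z₀| = |18| = 18 (distance from z₀ to the singularity z = 9).

c_0 = 1/18, c_1 = 1/324; R = 18.


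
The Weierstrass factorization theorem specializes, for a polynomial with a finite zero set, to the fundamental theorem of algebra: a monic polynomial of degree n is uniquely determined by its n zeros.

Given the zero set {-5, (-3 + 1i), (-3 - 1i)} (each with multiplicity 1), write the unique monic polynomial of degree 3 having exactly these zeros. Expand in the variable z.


The polynomial is p(z) = ∏_{α ∈ S} (z − α), where S = {-5, (-3 + 1i), (-3 - 1i)}.
Expanding the product yields: p(z) = z^3 + 11·z^2 + 40·z + 50.
Note conjugate pairs combine to real quadratics: (z − (-3+1i))(z − (-3−1i)) = z² + 6z + 10.
The resulting polynomial has degree 3 and real coefficients as required.

p(z) = z^3 + 11·z^2 + 40·z + 50.


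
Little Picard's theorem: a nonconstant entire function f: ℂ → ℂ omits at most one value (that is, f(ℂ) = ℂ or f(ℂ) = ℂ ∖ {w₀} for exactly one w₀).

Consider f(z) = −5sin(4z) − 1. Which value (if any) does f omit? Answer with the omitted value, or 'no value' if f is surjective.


Little Picard bounds the complement of f(ℂ) to at most one point.
sin is entire and surjective onto ℂ: for every w ∈ ℂ, sin(ζ) = w has a solution ζ ∈ ℂ (e.g., via the complex inverse arcsin). With ζ = 4z this gives z = ζ/(4). Then -5·sin(4z) takes every value in -5·ℂ = ℂ, and adding -1 is a bijection of ℂ. So f is surjective and omits no value. (Note: only on the real line is sin bounded by [−1, 1].)

Omitted value: no value.


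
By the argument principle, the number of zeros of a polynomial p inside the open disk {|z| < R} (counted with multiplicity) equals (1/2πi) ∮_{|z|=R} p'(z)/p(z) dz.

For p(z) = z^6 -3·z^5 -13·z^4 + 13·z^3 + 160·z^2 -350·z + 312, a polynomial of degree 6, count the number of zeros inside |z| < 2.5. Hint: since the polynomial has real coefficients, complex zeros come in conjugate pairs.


The zeros of p are: (1 + 1i), (1 - 1i), 4, 3, (-3 + 2i), (-3 - 2i).
Their magnitudes are: 1.414, 1.414, 4, 3, 3.606, 3.606.
Zeros with |z| < R = 2.5: (1 + 1i), (1 - 1i).
Count = 2.
By the argument principle, (1/2πi) ∮_{|z|=R} p'(z)/p(z) dz equals exactly this count.

Number of zeros inside |z| < 2.5: 2.


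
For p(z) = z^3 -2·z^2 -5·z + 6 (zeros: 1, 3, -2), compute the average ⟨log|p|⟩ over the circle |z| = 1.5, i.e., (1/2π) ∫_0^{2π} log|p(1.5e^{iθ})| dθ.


Zeros: -2, 1, 3; r = 1.5.
Inside |z| < r: 1. Outside (|z| ≥ r): -2, 3.
p(0) = 6, so log|p(0)| = log(6) = 1.7918.
Apply Jensen: I(r) = log|p(0)| + Σ_k log(r/|z_k|), summed over zeros inside |z| < r.
  log(r/|z_k|) for z_k = 1: log(1.5/1) = 0.4055
  Outside zeros (-2, 3) contribute nothing to the Jensen sum.
Sum over inside zeros: 0.4055.
I(r) = log|p(0)| + (inside sum) = 1.7918 + 0.4055 = 2.1972.
Note: since some zeros are outside |z| ≤ r, the simplified n·log(r) form does NOT apply — only the inside zeros contribute.

I(r) ≈ 2.1972.


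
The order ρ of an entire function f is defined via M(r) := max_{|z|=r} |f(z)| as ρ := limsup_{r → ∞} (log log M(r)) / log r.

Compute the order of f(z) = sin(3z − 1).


sin(w) is a linear combination of e^{iw} and e^{−iw} (or e^w, e^{−w} in the hyperbolic case), so |sin(w)| ≤ e^{|w|}. With w = 3z − 1, |w| ≤ 3|z| + 1 = 3r + 1 on |z| = r, giving M(r) ≤ e^{3r + 1}, so ρ ≤ 1. On a suitable ray (z = it for sin/cos; z = t for sinh/cosh, t real → ∞), |sin(3z − 1)| grows like e^{3|t|}/2, so ρ ≥ 1. Hence ρ = 1.
Therefore ρ = 1.

Order ρ = 1.


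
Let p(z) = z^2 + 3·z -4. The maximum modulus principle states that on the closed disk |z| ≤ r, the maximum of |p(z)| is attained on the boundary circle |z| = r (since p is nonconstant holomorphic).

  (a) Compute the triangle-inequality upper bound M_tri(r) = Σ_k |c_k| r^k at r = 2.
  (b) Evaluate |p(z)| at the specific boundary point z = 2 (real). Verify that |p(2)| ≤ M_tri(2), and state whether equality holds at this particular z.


Coefficients: c_0 = -4, c_1 = 3, c_2 = 1. Radius r = 2.
Part (a). Triangle bound: M_tri(r) = Σ_k |c_k| r^k
  = |-4|·2^0 + |3|·2^1 + |1|·2^2
  = 4 + 6 + 4 = 14.
This bounds M(r) := max_{|z|=r} |p(z)| from above; equality holds iff all terms c_k z^k can be made to align in phase at a single z on |z|=r.
Part (b). At z = 2 (real, on the circle |z| = r):
  p(2) = (-4)·2^0 + (3)·2^1 + (1)·2^2 = 6.
  |p(2)| = 6.
Check: |p(2)| = 6 ≤ 14 = M_tri(2). ✓ Equality does not hold at z = 2 (the coefficients have mixed signs, so the terms do not all align in phase there).

M_tri(2) = 14; |p(2)| = 6; equality at z=2: no.


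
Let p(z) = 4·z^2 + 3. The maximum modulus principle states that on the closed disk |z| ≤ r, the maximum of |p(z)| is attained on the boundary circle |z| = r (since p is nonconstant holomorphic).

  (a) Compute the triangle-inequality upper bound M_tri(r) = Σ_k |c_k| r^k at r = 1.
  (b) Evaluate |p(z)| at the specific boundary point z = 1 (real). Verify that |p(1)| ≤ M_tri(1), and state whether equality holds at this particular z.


Coefficients: c_0 = 3, c_1 = 0, c_2 = 4. Radius r = 1.
Part (a). Triangle bound: M_tri(r) = Σ_k |c_k| r^k
  = |3|·1^0 + |0|·1^1 + |4|·1^2
  = 3 + 0 + 4 = 7.
This bounds M(r) := max_{|z|=r} |p(z)| from above; equality holds iff all terms c_k z^k can be made to align in phase at a single z on |z|=r.
Part (b). At z = 1 (real, on the circle |z| = r):
  p(1) = (3)·1^0 + (0)·1^1 + (4)·1^2 = 7.
  |p(1)| = 7.
Since all nonzero coefficients share the same sign, |p(1)| = 7 = M_tri(1); the triangle bound is attained at z = 1, so in fact M(r) = 7.

M_tri(1) = 7; |p(1)| = 7; equality at z=1: yes.


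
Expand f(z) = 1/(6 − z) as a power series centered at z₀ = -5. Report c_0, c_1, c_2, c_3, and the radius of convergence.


Let w = z − z₀, so z = z₀ + w.
Then 6 − z = 6 − (z₀ + w) = (6 − z₀) − w = 11 − w.
f(z) = 1/(11 − w) = (1/(11)) · 1/(1 − w/(11)) = Σ_{n≥0} w^n / (11)^(n+1).
So c_n = 1/(11)^(n+1):
  c_0 = 1/(11)^1 = 1/11.
  c_1 = 1/(11)^2 = 1/121.
  c_2 = 1/(11)^3 = 1/1331.
  c_3 = 1/(11)^4 = 1/14641.
The series is valid for |w/d| < 1, i.e. |z − z₀| < |d|.
Radius of convergence: R = |6 − z₀| = |11| = 11 (distance from z₀ to the singularity z = 6).

c_0 = 1/11, c_1 = 1/121, c_2 = 1/1331, c_3 = 1/14641; R = 11.


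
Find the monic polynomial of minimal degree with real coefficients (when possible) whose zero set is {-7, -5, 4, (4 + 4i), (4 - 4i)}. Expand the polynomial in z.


The polynomial is p(z) = ∏_{α ∈ S} (z − α), where S = {-7, -5, 4, (4 + 4i), (4 - 4i)}.
Expanding the product yields: p(z) = z^5 -45·z^3 + 220·z^2 + 704·z -4480.
Note conjugate pairs combine to real quadratics: (z − (4+4i))(z − (4−4i)) = z² − 8z + 32.
The resulting polynomial has degree 5 and real coefficients as required.

p(z) = z^5 -45·z^3 + 220·z^2 + 704·z -4480.


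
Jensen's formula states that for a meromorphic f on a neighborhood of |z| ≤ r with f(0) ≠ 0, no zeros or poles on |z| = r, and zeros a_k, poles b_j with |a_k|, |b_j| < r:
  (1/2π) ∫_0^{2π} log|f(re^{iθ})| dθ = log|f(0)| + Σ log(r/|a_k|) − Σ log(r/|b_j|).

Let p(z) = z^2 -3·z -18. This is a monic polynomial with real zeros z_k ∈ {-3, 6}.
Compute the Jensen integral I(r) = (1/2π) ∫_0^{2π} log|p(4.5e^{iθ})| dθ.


Zeros: -3, 6; r = 4.5.
Inside |z| < r: -3. Outside (|z| ≥ r): 6.
p(0) = -18, so log|p(0)| = log(18) = 2.8904.
Apply Jensen: I(r) = log|p(0)| + Σ_k log(r/|z_k|), summed over zeros inside |z| < r.
  log(r/|z_k|) for z_k = -3: log(4.5/3) = 0.4055
  Outside zeros (6) contribute nothing to the Jensen sum.
Sum over inside zeros: 0.4055.
I(r) = log|p(0)| + (inside sum) = 2.8904 + 0.4055 = 3.2958.
Note: since some zeros are outside |z| ≤ r, the simplified n·log(r) form does NOT apply — only the inside zeros contribute.

I(r) ≈ 3.2958.


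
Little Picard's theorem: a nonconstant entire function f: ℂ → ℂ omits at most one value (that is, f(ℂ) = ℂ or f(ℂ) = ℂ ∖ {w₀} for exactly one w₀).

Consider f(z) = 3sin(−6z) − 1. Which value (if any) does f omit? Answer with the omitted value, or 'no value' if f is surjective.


Little Picard bounds the complement of f(ℂ) to at most one point.
sin is entire and surjective onto ℂ: for every w ∈ ℂ, sin(ζ) = w has a solution ζ ∈ ℂ (e.g., via the complex inverse arcsin). With ζ = −6z this gives z = ζ/(-6). Then 3·sin(−6z) takes every value in 3·ℂ = ℂ, and adding -1 is a bijection of ℂ. So f is surjective and omits no value. (Note: only on the real line is sin bounded by [−1, 1].)

Omitted value: no value.


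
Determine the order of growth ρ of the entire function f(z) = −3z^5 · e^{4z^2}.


M(r) = max_{|z|=r} |-3|·|z|^5·|e^{4z^2}| = 3·r^5 · e^{4r^2} (the factors attain their maxima compatibly on |z|=r). Then log M(r) = log 3 + 5·log r + 4r^2, dominated by the last term, so log log M(r) ~ 2·log r. The polynomial factor -3z^5 contributes only a log r term and does not affect the order. ρ = 2.
Therefore ρ = 2.

Order ρ = 2.


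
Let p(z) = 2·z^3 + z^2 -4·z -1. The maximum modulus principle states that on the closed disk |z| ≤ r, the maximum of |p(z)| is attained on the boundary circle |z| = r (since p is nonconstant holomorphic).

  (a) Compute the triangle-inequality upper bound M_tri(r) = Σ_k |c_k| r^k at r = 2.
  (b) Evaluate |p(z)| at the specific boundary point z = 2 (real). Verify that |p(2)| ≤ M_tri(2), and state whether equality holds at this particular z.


Coefficients: c_0 = -1, c_1 = -4, c_2 = 1, c_3 = 2. Radius r = 2.
Part (a). Triangle bound: M_tri(r) = Σ_k |c_k| r^k
  = |-1|·2^0 + |-4|·2^1 + |1|·2^2 + |2|·2^3
  = 1 + 8 + 4 + 16 = 29.
This bounds M(r) := max_{|z|=r} |p(z)| from above; equality holds iff all terms c_k z^k can be made to align in phase at a single z on |z|=r.
Part (b). At z = 2 (real, on the circle |z| = r):
  p(2) = (-1)·2^0 + (-4)·2^1 + (1)·2^2 + (2)·2^3 = 11.
  |p(2)| = 11.
Check: |p(2)| = 11 ≤ 29 = M_tri(2). ✓ Equality does not hold at z = 2 (the coefficients have mixed signs, so the terms do not all align in phase there).

M_tri(2) = 29; |p(2)| = 11; equality at z=2: no.


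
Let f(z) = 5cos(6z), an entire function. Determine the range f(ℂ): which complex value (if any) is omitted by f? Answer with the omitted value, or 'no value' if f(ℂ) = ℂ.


Little Picard bounds the complement of f(ℂ) to at most one point.
cos is entire and surjective onto ℂ: for every w ∈ ℂ, cos(ζ) = w has a solution ζ ∈ ℂ (e.g., via the complex inverse arccos). With ζ = 6z this gives z = ζ/(6). Then 5·cos(6z) takes every value in 5·ℂ = ℂ, and adding 0 is a bijection of ℂ. So f is surjective and omits no value. (Note: only on the real line is cos bounded by [−1, 1].)

Omitted value: no value.


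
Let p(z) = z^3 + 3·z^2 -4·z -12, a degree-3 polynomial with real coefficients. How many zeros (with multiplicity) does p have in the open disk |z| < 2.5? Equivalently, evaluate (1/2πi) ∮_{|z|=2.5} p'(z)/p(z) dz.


The zeros of p are: -2, -3, 2.
Their magnitudes are: 2, 3, 2.
Zeros with |z| < R = 2.5: -2, 2.
Count = 2.
By the argument principle, (1/2πi) ∮_{|z|=R} p'(z)/p(z) dz equals exactly this count.

Number of zeros inside |z| < 2.5: 2.


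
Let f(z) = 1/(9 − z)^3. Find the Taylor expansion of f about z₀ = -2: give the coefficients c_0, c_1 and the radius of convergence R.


Let w = z − z₀, so z = z₀ + w.
Then 9 − z = 9 − (z₀ + w) = (9 − z₀) − w = 11 − w.
f(z) = 1/(11 − w)^3 = (1/(11)^3) · (1 − w/(11))^{−3}.
By the binomial series (1−u)^{−3} = Σ_{n≥0} C(n+2, 2) u^n for |u|<1, with u = w/(11):
  c_n = C(n+2, 2) / (11)^(n+3).
  c_0 = 1/(11)^3 = 1/1331.
  c_1 = 3/(11)^4 = 3/14641.
The series is valid for |w/d| < 1, i.e. |z − z₀| < |d|.
Radius of convergence: R = |9 − z₀| = |11| = 11 (distance from z₀ to the singularity z = 9).

c_0 = 1/1331, c_1 = 3/14641; R = 11.


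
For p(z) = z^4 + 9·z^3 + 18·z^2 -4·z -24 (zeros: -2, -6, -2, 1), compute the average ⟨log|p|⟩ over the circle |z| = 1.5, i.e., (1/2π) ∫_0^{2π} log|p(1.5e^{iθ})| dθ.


Zeros: -6, -2, -2, 1; r = 1.5.
Inside |z| < r: 1. Outside (|z| ≥ r): -6, -2, -2.
p(0) = -24, so log|p(0)| = log(24) = 3.1781.
Apply Jensen: I(r) = log|p(0)| + Σ_k log(r/|z_k|), summed over zeros inside |z| < r.
  log(r/|z_k|) for z_k = 1: log(1.5/1) = 0.4055
  Outside zeros (-6, -2, -2) contribute nothing to the Jensen sum.
Sum over inside zeros: 0.4055.
I(r) = log|p(0)| + (inside sum) = 3.1781 + 0.4055 = 3.5835.
Note: since some zeros are outside |z| ≤ r, the simplified n·log(r) form does NOT apply — only the inside zeros contribute.

I(r) ≈ 3.5835.


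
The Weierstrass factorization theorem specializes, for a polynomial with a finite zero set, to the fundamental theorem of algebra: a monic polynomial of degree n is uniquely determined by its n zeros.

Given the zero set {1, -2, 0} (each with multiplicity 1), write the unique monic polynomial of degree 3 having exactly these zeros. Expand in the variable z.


The polynomial is p(z) = ∏_{α ∈ S} (z − α), where S = {1, -2, 0}.
Expanding the product yields: p(z) = z^3 + z^2 -2·z.
The resulting polynomial has degree 3 and real coefficients as required.

p(z) = z^3 + z^2 -2·z.


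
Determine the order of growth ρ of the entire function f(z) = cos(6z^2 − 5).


Write cos(w) = (e^{iw} ± e^{−iw})/(2 or 2i), so |cos(w)| ≤ e^{|w|}. With w = 6z^2 − 5, |w| ≤ 6r^2 + 5 on |z|=r, giving M(r) ≤ e^{6r^2 + 5} and ρ ≤ 2. For the lower bound, choose z on |z|=r with 6z^2 purely imaginary of modulus 6r^2; then |cos(6z^2 − 5)| grows like e^{6r^2}/2, so ρ ≥ 2. Hence ρ = 2.
Therefore ρ = 2.

Order ρ = 2.


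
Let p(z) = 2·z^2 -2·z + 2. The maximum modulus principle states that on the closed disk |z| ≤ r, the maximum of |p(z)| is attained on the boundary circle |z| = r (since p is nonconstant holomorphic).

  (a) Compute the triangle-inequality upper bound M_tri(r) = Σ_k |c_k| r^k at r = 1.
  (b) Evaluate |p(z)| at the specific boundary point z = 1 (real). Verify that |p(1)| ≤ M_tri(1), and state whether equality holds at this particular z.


Coefficients: c_0 = 2, c_1 = -2, c_2 = 2. Radius r = 1.
Part (a). Triangle bound: M_tri(r) = Σ_k |c_k| r^k
  = |2|·1^0 + |-2|·1^1 + |2|·1^2
  = 2 + 2 + 2 = 6.
This bounds M(r) := max_{|z|=r} |p(z)| from above; equality holds iff all terms c_k z^k can be made to align in phase at a single z on |z|=r.
Part (b). At z = 1 (real, on the circle |z| = r):
  p(1) = (2)·1^0 + (-2)·1^1 + (2)·1^2 = 2.
  |p(1)| = 2.
Check: |p(1)| = 2 ≤ 6 = M_tri(1). ✓ Equality does not hold at z = 1 (the coefficients have mixed signs, so the terms do not all align in phase there).

M_tri(1) = 6; |p(1)| = 2; equality at z=1: no.


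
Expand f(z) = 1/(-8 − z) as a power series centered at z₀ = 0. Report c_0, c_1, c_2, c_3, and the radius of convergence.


Let w = z − z₀, so z = z₀ + w.
Then -8 − z = -8 − (z₀ + w) = (-8 − z₀) − w = -8 − w.
f(z) = 1/(-8 − w) = (1/(-8)) · 1/(1 − w/(-8)) = Σ_{n≥0} w^n / (-8)^(n+1).
So c_n = 1/(-8)^(n+1):
  c_0 = 1/(-8)^1 = -1/8.
  c_1 = 1/(-8)^2 = 1/64.
  c_2 = 1/(-8)^3 = -1/512.
  c_3 = 1/(-8)^4 = 1/4096.
The series is valid for |w/d| < 1, i.e. |z − z₀| < |d|.
Radius of convergence: R = |-8 − z₀| = |-8| = 8 (distance from z₀ to the singularity z = -8).

c_0 = -1/8, c_1 = 1/64, c_2 = -1/512, c_3 = 1/4096; R = 8.


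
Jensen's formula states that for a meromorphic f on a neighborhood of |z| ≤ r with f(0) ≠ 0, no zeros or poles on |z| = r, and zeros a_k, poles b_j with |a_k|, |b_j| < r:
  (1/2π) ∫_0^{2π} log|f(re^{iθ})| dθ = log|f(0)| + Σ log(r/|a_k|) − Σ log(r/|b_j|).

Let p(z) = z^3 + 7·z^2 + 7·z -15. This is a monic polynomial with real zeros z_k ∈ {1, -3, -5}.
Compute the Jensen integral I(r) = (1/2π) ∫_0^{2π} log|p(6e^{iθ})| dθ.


Zeros: -5, -3, 1; r = 6.
Inside |z| < r: -5, -3, 1. Outside (|z| ≥ r): ∅.
p(0) = -15, so log|p(0)| = log(15) = 2.7081.
Apply Jensen: I(r) = log|p(0)| + Σ_k log(r/|z_k|), summed over zeros inside |z| < r.
  log(r/|z_k|) for z_k = 1: log(6/1) = 1.7918
  log(r/|z_k|) for z_k = -3: log(6/3) = 0.6931
  log(r/|z_k|) for z_k = -5: log(6/5) = 0.1823
Sum over inside zeros: 2.6672.
I(r) = log|p(0)| + (inside sum) = 2.7081 + 2.6672 = 5.3753.
Closed form (all zeros inside, monic): I(r) = n·log(r) = 3·log(6) = 5.3753. ✓

I(r) ≈ 5.3753.


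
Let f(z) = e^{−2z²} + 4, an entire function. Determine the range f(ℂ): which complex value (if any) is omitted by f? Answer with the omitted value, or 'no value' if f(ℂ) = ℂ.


Little Picard bounds the complement of f(ℂ) to at most one point.
The exponent g(z) = −2z² is a nonconstant polynomial, hence surjective onto ℂ. So e^{g(z)} takes every value in {e^w : w ∈ ℂ} = ℂ ∖ {0}. Adding 4 shifts the range to ℂ ∖ {4}. f omits exactly 4.

Omitted value: 4.


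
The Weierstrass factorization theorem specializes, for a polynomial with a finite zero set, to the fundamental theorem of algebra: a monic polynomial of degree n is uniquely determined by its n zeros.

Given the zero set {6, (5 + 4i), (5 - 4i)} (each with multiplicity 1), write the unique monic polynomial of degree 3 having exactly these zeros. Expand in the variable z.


The polynomial is p(z) = ∏_{α ∈ S} (z − α), where S = {6, (5 + 4i), (5 - 4i)}.
Expanding the product yields: p(z) = z^3 -16·z^2 + 101·z -246.
Note conjugate pairs combine to real quadratics: (z − (5+4i))(z − (5−4i)) = z² − 10z + 41.
The resulting polynomial has degree 3 and real coefficients as required.

p(z) = z^3 -16·z^2 + 101·z -246.


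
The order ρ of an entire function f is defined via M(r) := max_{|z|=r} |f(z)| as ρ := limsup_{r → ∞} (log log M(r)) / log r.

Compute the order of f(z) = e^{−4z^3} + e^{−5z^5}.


Each summand is entire of order 3 and 5 respectively (as in the single-exponential case). The order of a sum is at most the max of the orders, so ρ ≤ 5. For the lower bound: on |z|=r choose arg z so that -5z^5 is real positive; then |e^{-5z^5}| = e^{5r^5} while |e^{-4z^3}| ≤ e^{4r^3} = o(e^{5r^5}). So |f| ≥ e^{5r^5}(1 − o(1)) and ρ ≥ 5. Hence ρ = max(3, 5) = 5.
Therefore ρ = 5.

Order ρ = 5.


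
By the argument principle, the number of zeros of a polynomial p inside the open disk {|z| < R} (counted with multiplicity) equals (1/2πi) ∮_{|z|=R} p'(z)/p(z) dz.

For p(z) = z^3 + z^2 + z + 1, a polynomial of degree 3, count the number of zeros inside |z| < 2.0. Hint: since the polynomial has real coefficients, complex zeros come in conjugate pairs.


The zeros of p are: (0 + 1i), (0 - 1i), -1.
Their magnitudes are: 1, 1, 1.
Zeros with |z| < R = 2.0: (0 + 1i), (0 - 1i), -1.
Count = 3.
By the argument principle, (1/2πi) ∮_{|z|=R} p'(z)/p(z) dz equals exactly this count.

Number of zeros inside |z| < 2.0: 3.


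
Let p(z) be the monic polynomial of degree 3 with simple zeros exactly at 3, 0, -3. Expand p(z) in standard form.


The polynomial is p(z) = ∏_{α ∈ S} (z − α), where S = {3, 0, -3}.
Expanding the product yields: p(z) = z^3 -9·z.
The resulting polynomial has degree 3 and real coefficients as required.

p(z) = z^3 -9·z.


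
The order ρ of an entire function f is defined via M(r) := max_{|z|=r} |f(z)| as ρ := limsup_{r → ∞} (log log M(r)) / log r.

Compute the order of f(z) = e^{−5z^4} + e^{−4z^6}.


Each summand is entire of order 4 and 6 respectively (as in the single-exponential case). The order of a sum is at most the max of the orders, so ρ ≤ 6. For the lower bound: on |z|=r choose arg z so that -4z^6 is real positive; then |e^{-4z^6}| = e^{4r^6} while |e^{-5z^4}| ≤ e^{5r^4} = o(e^{4r^6}). So |f| ≥ e^{4r^6}(1 − o(1)) and ρ ≥ 6. Hence ρ = max(4, 6) = 6.
Therefore ρ = 6.

Order ρ = 6.


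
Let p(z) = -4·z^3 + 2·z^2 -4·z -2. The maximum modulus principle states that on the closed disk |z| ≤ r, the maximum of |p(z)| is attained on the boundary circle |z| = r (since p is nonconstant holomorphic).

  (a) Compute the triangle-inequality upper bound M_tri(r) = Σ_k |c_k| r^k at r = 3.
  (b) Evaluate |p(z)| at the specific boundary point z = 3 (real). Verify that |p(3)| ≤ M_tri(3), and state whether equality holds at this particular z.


Coefficients: c_0 = -2, c_1 = -4, c_2 = 2, c_3 = -4. Radius r = 3.
Part (a). Triangle bound: M_tri(r) = Σ_k |c_k| r^k
  = |-2|·3^0 + |-4|·3^1 + |2|·3^2 + |-4|·3^3
  = 2 + 12 + 18 + 108 = 140.
This bounds M(r) := max_{|z|=r} |p(z)| from above; equality holds iff all terms c_k z^k can be made to align in phase at a single z on |z|=r.
Part (b). At z = 3 (real, on the circle |z| = r):
  p(3) = (-2)·3^0 + (-4)·3^1 + (2)·3^2 + (-4)·3^3 = -104.
  |p(3)| = 104.
Check: |p(3)| = 104 ≤ 140 = M_tri(3). ✓ Equality does not hold at z = 3 (the coefficients have mixed signs, so the terms do not all align in phase there).

M_tri(3) = 140; |p(3)| = 104; equality at z=3: no.


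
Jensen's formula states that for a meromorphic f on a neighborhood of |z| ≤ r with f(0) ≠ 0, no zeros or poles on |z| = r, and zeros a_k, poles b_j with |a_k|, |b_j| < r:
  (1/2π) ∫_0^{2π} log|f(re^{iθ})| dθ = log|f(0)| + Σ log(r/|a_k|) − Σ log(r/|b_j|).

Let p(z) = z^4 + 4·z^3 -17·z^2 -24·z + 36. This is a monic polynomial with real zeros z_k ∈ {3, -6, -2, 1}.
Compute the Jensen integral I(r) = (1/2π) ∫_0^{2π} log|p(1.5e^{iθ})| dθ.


Zeros: -6, -2, 1, 3; r = 1.5.
Inside |z| < r: 1. Outside (|z| ≥ r): -6, -2, 3.
p(0) = 36, so log|p(0)| = log(36) = 3.5835.
Apply Jensen: I(r) = log|p(0)| + Σ_k log(r/|z_k|), summed over zeros inside |z| < r.
  log(r/|z_k|) for z_k = 1: log(1.5/1) = 0.4055
  Outside zeros (-6, -2, 3) contribute nothing to the Jensen sum.
Sum over inside zeros: 0.4055.
I(r) = log|p(0)| + (inside sum) = 3.5835 + 0.4055 = 3.9890.
Note: since some zeros are outside |z| ≤ r, the simplified n·log(r) form does NOT apply — only the inside zeros contribute.

I(r) ≈ 3.9890.


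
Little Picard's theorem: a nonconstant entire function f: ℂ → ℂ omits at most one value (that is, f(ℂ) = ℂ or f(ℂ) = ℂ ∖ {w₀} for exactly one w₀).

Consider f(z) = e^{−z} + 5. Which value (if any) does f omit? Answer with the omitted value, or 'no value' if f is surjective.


Little Picard bounds the complement of f(ℂ) to at most one point.
e^{−z} is never zero on ℂ, so 1·e^{−z} takes every value in ℂ ∖ {0}. Adding 5 shifts the range to ℂ ∖ {5}. Thus f omits exactly the value 5.

Omitted value: 5.


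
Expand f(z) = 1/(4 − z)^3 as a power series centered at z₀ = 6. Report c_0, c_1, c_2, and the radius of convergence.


Let w = z − z₀, so z = z₀ + w.
Then 4 − z = 4 − (z₀ + w) = (4 − z₀) − w = -2 − w.
f(z) = 1/(-2 − w)^3 = (1/(-2)^3) · (1 − w/(-2))^{−3}.
By the binomial series (1−u)^{−3} = Σ_{n≥0} C(n+2, 2) u^n for |u|<1, with u = w/(-2):
  c_n = C(n+2, 2) / (-2)^(n+3).
  c_0 = 1/(-2)^3 = -1/8.
  c_1 = 3/(-2)^4 = 3/16.
  c_2 = 6/(-2)^5 = -3/16.
The series is valid for |w/d| < 1, i.e. |z − z₀| < |d|.
Radius of convergence: R = |4 − z₀| = |-2| = 2 (distance from z₀ to the singularity z = 4).

c_0 = -1/8, c_1 = 3/16, c_2 = -3/16; R = 2.


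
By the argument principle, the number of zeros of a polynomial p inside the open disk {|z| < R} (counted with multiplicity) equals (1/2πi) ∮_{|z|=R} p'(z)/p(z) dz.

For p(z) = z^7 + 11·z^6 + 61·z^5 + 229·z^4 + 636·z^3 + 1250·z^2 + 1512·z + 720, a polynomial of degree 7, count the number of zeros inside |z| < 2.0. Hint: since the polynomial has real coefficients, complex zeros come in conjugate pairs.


The zeros of p are: -1, (-3 + 1i), (-3 - 1i), (0 + 3i), (0 - 3i), (-2 + 2i), (-2 - 2i).
Their magnitudes are: 1, 3.162, 3.162, 3, 3, 2.828, 2.828.
Zeros with |z| < R = 2.0: -1.
Count = 1.
By the argument principle, (1/2πi) ∮_{|z|=R} p'(z)/p(z) dz equals exactly this count.

Number of zeros inside |z| < 2.0: 1.


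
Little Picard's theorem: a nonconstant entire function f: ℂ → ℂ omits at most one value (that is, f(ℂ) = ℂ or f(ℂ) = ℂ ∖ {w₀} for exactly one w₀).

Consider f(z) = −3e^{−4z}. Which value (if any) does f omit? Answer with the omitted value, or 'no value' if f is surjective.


Little Picard bounds the complement of f(ℂ) to at most one point.
e^{−4z} is never zero on ℂ, so -3·e^{−4z} takes every value in ℂ ∖ {0}. Adding 0 shifts the range to ℂ ∖ {0}. Thus f omits exactly the value 0.

Omitted value: 0.


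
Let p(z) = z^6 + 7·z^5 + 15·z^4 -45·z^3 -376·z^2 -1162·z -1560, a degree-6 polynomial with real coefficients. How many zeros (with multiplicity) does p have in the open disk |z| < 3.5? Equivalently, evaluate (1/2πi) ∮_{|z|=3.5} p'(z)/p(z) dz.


The zeros of p are: (-3 + 2i), (-3 - 2i), (-1 + 3i), (-1 - 3i), 4, -3.
Their magnitudes are: 3.606, 3.606, 3.162, 3.162, 4, 3.
Zeros with |z| < R = 3.5: (-1 + 3i), (-1 - 3i), -3.
Count = 3.
By the argument principle, (1/2πi) ∮_{|z|=R} p'(z)/p(z) dz equals exactly this count.

Number of zeros inside |z| < 3.5: 3.


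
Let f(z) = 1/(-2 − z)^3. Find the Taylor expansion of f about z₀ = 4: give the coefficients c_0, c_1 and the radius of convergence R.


Let w = z − z₀, so z = z₀ + w.
Then -2 − z = -2 − (z₀ + w) = (-2 − z₀) − w = -6 − w.
f(z) = 1/(-6 − w)^3 = (1/(-6)^3) · (1 − w/(-6))^{−3}.
By the binomial series (1−u)^{−3} = Σ_{n≥0} C(n+2, 2) u^n for |u|<1, with u = w/(-6):
  c_n = C(n+2, 2) / (-6)^(n+3).
  c_0 = 1/(-6)^3 = -1/216.
  c_1 = 3/(-6)^4 = 1/432.
The series is valid for |w/d| < 1, i.e. |z − z₀| < |d|.
Radius of convergence: R = |-2 − z₀| = |-6| = 6 (distance from z₀ to the singularity z = -2).

c_0 = -1/216, c_1 = 1/432; R = 6.


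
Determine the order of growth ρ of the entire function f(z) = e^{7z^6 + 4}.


|e^{7z^6 + 4}| = e^{Re(7·z^6) + 4} ≤ e^{7|z|^6 + 4} = e^{7r^6 + 4} on |z| = r, so ρ ≤ 6. Choosing z on |z|=r so that 7·z^6 is real positive (always possible by picking arg z appropriately) gives |f(z)| = e^{7r^6 + 4}, matching the bound. The additive constant 4 does not affect log log M(r) ~ 6·log r. Hence ρ = 6.
Therefore ρ = 6.

Order ρ = 6.


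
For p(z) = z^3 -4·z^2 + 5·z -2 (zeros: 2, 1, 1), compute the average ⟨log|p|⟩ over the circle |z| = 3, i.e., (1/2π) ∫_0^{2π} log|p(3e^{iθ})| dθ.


Zeros: 1, 1, 2; r = 3.
Inside |z| < r: 1, 1, 2. Outside (|z| ≥ r): ∅.
p(0) = -2, so log|p(0)| = log(2) = 0.6931.
Apply Jensen: I(r) = log|p(0)| + Σ_k log(r/|z_k|), summed over zeros inside |z| < r.
  log(r/|z_k|) for z_k = 2: log(3/2) = 0.4055
  log(r/|z_k|) for z_k = 1: log(3/1) = 1.0986
  log(r/|z_k|) for z_k = 1: log(3/1) = 1.0986
Sum over inside zeros: 2.6027.
I(r) = log|p(0)| + (inside sum) = 0.6931 + 2.6027 = 3.2958.
Closed form (all zeros inside, monic): I(r) = n·log(r) = 3·log(3) = 3.2958. ✓

I(r) ≈ 3.2958.


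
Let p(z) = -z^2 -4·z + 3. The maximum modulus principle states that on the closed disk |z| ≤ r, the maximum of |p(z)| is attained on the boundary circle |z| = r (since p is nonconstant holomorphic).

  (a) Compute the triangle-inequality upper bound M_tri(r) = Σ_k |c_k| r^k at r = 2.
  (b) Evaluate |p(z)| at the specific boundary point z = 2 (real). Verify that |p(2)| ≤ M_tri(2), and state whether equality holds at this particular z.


Coefficients: c_0 = 3, c_1 = -4, c_2 = -1. Radius r = 2.
Part (a). Triangle bound: M_tri(r) = Σ_k |c_k| r^k
  = |3|·2^0 + |-4|·2^1 + |-1|·2^2
  = 3 + 8 + 4 = 15.
This bounds M(r) := max_{|z|=r} |p(z)| from above; equality holds iff all terms c_k z^k can be made to align in phase at a single z on |z|=r.
Part (b). At z = 2 (real, on the circle |z| = r):
  p(2) = (3)·2^0 + (-4)·2^1 + (-1)·2^2 = -9.
  |p(2)| = 9.
Check: |p(2)| = 9 ≤ 15 = M_tri(2). ✓ Equality does not hold at z = 2 (the coefficients have mixed signs, so the terms do not all align in phase there).

M_tri(2) = 15; |p(2)| = 9; equality at z=2: no.


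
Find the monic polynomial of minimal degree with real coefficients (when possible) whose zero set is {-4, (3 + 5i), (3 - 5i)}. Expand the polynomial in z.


The polynomial is p(z) = ∏_{α ∈ S} (z − α), where S = {-4, (3 + 5i), (3 - 5i)}.
Expanding the product yields: p(z) = z^3 -2·z^2 + 10·z + 136.
Note conjugate pairs combine to real quadratics: (z − (3+5i))(z − (3−5i)) = z² − 6z + 34.
The resulting polynomial has degree 3 and real coefficients as required.

p(z) = z^3 -2·z^2 + 10·z + 136.


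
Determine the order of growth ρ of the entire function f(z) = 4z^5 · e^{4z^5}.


M(r) = max_{|z|=r} |4|·|z|^5·|e^{4z^5}| = 4·r^5 · e^{4r^5} (the factors attain their maxima compatibly on |z|=r). Then log M(r) = log 4 + 5·log r + 4r^5, dominated by the last term, so log log M(r) ~ 5·log r. The polynomial factor 4z^5 contributes only a log r term and does not affect the order. ρ = 5.
Therefore ρ = 5.

Order ρ = 5.


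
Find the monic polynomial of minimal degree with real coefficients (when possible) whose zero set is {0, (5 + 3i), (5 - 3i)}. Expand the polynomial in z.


The polynomial is p(z) = ∏_{α ∈ S} (z − α), where S = {0, (5 + 3i), (5 - 3i)}.
Expanding the product yields: p(z) = z^3 -10·z^2 + 34·z.
Note conjugate pairs combine to real quadratics: (z − (5+3i))(z − (5−3i)) = z² − 10z + 34.
The resulting polynomial has degree 3 and real coefficients as required.

p(z) = z^3 -10·z^2 + 34·z.


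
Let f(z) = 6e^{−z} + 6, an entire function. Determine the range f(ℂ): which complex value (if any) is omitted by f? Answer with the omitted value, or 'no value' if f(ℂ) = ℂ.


Little Picard bounds the complement of f(ℂ) to at most one point.
e^{−z} is never zero on ℂ, so 6·e^{−z} takes every value in ℂ ∖ {0}. Adding 6 shifts the range to ℂ ∖ {6}. Thus f omits exactly the value 6.

Omitted value: 6.


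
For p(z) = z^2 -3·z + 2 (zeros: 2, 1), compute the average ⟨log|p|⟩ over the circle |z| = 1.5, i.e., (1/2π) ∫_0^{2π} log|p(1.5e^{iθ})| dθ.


Zeros: 1, 2; r = 1.5.
Inside |z| < r: 1. Outside (|z| ≥ r): 2.
p(0) = 2, so log|p(0)| = log(2) = 0.6931.
Apply Jensen: I(r) = log|p(0)| + Σ_k log(r/|z_k|), summed over zeros inside |z| < r.
  log(r/|z_k|) for z_k = 1: log(1.5/1) = 0.4055
  Outside zeros (2) contribute nothing to the Jensen sum.
Sum over inside zeros: 0.4055.
I(r) = log|p(0)| + (inside sum) = 0.6931 + 0.4055 = 1.0986.
Note: since some zeros are outside |z| ≤ r, the simplified n·log(r) form does NOT apply — only the inside zeros contribute.

I(r) ≈ 1.0986.


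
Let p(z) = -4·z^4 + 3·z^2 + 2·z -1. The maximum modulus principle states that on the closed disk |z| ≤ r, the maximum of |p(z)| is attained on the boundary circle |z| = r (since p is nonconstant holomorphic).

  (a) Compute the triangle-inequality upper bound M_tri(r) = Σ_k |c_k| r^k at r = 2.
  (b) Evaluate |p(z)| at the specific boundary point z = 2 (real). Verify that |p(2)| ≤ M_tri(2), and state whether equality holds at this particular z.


Coefficients: c_0 = -1, c_1 = 2, c_2 = 3, c_3 = 0, c_4 = -4. Radius r = 2.
Part (a). Triangle bound: M_tri(r) = Σ_k |c_k| r^k
  = |-1|·2^0 + |2|·2^1 + |3|·2^2 + |0|·2^3 + |-4|·2^4
  = 1 + 4 + 12 + 0 + 64 = 81.
This bounds M(r) := max_{|z|=r} |p(z)| from above; equality holds iff all terms c_k z^k can be made to align in phase at a single z on |z|=r.
Part (b). At z = 2 (real, on the circle |z| = r):
  p(2) = (-1)·2^0 + (2)·2^1 + (3)·2^2 + (0)·2^3 + (-4)·2^4 = -49.
  |p(2)| = 49.
Check: |p(2)| = 49 ≤ 81 = M_tri(2). ✓ Equality does not hold at z = 2 (the coefficients have mixed signs, so the terms do not all align in phase there).

M_tri(2) = 81; |p(2)| = 49; equality at z=2: no.


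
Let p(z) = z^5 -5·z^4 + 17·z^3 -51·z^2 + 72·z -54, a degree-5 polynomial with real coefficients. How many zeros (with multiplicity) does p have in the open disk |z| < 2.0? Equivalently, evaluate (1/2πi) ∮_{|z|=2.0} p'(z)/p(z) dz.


The zeros of p are: 3, (0 + 3i), (0 - 3i), (1 + 1i), (1 - 1i).
Their magnitudes are: 3, 3, 3, 1.414, 1.414.
Zeros with |z| < R = 2.0: (1 + 1i), (1 - 1i).
Count = 2.
By the argument principle, (1/2πi) ∮_{|z|=R} p'(z)/p(z) dz equals exactly this count.

Number of zeros inside |z| < 2.0: 2.


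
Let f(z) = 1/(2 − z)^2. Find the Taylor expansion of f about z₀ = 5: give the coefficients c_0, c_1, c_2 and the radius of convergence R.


Let w = z − z₀, so z = z₀ + w.
Then 2 − z = 2 − (z₀ + w) = (2 − z₀) − w = -3 − w.
f(z) = 1/(-3 − w)^2 = (1/(-3)^2) · (1 − w/(-3))^{−2}.
By the binomial series (1−u)^{−2} = Σ_{n≥0} C(n+1, 1) u^n for |u|<1, with u = w/(-3):
  c_n = C(n+1, 1) / (-3)^(n+2).
  c_0 = 1/(-3)^2 = 1/9.
  c_1 = 2/(-3)^3 = -2/27.
  c_2 = 3/(-3)^4 = 1/27.
The series is valid for |w/d| < 1, i.e. |z − z₀| < |d|.
Radius of convergence: R = |2 − z₀| = |-3| = 3 (distance from z₀ to the singularity z = 2).

c_0 = 1/9, c_1 = -2/27, c_2 = 1/27; R = 3.


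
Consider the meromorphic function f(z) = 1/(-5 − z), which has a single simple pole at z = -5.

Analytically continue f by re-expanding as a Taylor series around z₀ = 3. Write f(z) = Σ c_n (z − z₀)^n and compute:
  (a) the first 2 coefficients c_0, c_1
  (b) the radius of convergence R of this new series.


Let w = z − z₀, so z = z₀ + w.
Then -5 − z = -5 − (z₀ + w) = (-5 − z₀) − w = -8 − w.
f(z) = 1/(-8 − w) = (1/(-8)) · 1/(1 − w/(-8)) = Σ_{n≥0} w^n / (-8)^(n+1).
So c_n = 1/(-8)^(n+1):
  c_0 = 1/(-8)^1 = -1/8.
  c_1 = 1/(-8)^2 = 1/64.
The series is valid for |w/d| < 1, i.e. |z − z₀| < |d|.
Radius of convergence: R = |-5 − z₀| = |-8| = 8 (distance from z₀ to the singularity z = -5).

c_0 = -1/8, c_1 = 1/64; R = 8.


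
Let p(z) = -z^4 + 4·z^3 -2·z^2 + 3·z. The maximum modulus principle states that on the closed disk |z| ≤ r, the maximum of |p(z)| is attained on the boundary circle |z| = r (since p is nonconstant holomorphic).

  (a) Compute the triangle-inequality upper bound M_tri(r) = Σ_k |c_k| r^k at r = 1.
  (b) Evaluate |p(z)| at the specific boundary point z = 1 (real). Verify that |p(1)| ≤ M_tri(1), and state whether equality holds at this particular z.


Coefficients: c_0 = 0, c_1 = 3, c_2 = -2, c_3 = 4, c_4 = -1. Radius r = 1.
Part (a). Triangle bound: M_tri(r) = Σ_k |c_k| r^k
  = |0|·1^0 + |3|·1^1 + |-2|·1^2 + |4|·1^3 + |-1|·1^4
  = 0 + 3 + 2 + 4 + 1 = 10.
This bounds M(r) := max_{|z|=r} |p(z)| from above; equality holds iff all terms c_k z^k can be made to align in phase at a single z on |z|=r.
Part (b). At z = 1 (real, on the circle |z| = r):
  p(1) = (0)·1^0 + (3)·1^1 + (-2)·1^2 + (4)·1^3 + (-1)·1^4 = 4.
  |p(1)| = 4.
Check: |p(1)| = 4 ≤ 10 = M_tri(1). ✓ Equality does not hold at z = 1 (the coefficients have mixed signs, so the terms do not all align in phase there).

M_tri(1) = 10; |p(1)| = 4; equality at z=1: no.


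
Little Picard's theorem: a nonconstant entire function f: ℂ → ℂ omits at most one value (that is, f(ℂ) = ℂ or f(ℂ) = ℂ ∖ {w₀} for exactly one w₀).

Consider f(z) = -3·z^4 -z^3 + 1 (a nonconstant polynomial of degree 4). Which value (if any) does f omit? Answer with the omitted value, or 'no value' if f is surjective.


Little Picard bounds the complement of f(ℂ) to at most one point.
For every w ∈ ℂ, the equation p(z) − w = 0 is a nonconstant polynomial in z and hence has at least one root by the fundamental theorem of algebra. So p is surjective onto ℂ, omitting no value.

Omitted value: no value.


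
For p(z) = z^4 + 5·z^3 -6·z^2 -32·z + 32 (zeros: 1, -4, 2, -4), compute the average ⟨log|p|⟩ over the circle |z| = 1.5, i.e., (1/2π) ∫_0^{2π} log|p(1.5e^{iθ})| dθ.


Zeros: -4, -4, 1, 2; r = 1.5.
Inside |z| < r: 1. Outside (|z| ≥ r): -4, -4, 2.
p(0) = 32, so log|p(0)| = log(32) = 3.4657.
Apply Jensen: I(r) = log|p(0)| + Σ_k log(r/|z_k|), summed over zeros inside |z| < r.
  log(r/|z_k|) for z_k = 1: log(1.5/1) = 0.4055
  Outside zeros (-4, -4, 2) contribute nothing to the Jensen sum.
Sum over inside zeros: 0.4055.
I(r) = log|p(0)| + (inside sum) = 3.4657 + 0.4055 = 3.8712.
Note: since some zeros are outside |z| ≤ r, the simplified n·log(r) form does NOT apply — only the inside zeros contribute.

I(r) ≈ 3.8712.


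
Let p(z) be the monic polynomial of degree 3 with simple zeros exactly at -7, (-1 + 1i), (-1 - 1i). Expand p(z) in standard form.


The polynomial is p(z) = ∏_{α ∈ S} (z − α), where S = {-7, (-1 + 1i), (-1 - 1i)}.
Expanding the product yields: p(z) = z^3 + 9·z^2 + 16·z + 14.
Note conjugate pairs combine to real quadratics: (z − (-1+1i))(z − (-1−1i)) = z² + 2z + 2.
The resulting polynomial has degree 3 and real coefficients as required.

p(z) = z^3 + 9·z^2 + 16·z + 14.
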